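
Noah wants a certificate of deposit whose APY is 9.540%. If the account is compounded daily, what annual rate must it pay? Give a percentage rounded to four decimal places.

9.1131%

(1 + r/365)^365 − 1 = 0.09540, so 1 + r/365 = 1.09540^(1/365).
r/365 = 0.000250, so r = 0.091131 = 9.1131%.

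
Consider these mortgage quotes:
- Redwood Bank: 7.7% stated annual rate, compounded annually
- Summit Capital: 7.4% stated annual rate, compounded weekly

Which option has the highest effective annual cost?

Redwood Bank: compounded annually, EAR = 7.700%
Summit Capital: (1 + 0.074/52)^52 − 1 = 7.675%
The highest effective annual rate is Redwood Bank at 7.700%.

Redwood Bank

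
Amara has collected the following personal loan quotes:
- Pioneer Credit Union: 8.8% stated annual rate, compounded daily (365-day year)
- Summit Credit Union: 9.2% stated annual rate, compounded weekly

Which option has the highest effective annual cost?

Pioneer Credit Union: (1 + 0.088/365)^365 − 1 = 9.198%
Summit Credit Union: (1 + 0.092/52)^52 − 1 = 9.628%
The highest effective annual rate is Summit Credit Union at 9.628%.

Summit Credit Union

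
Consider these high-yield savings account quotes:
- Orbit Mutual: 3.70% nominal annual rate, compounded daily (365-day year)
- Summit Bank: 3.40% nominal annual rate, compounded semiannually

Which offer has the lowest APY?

Summit Bank

Orbit Mutual: (1 + 0.0370/365)^365 − 1 = 3.769%
Summit Bank: (1 + 0.0340/2)^2 − 1 = 3.429%
The lowest effective annual rate is Summit Bank at 3.429%.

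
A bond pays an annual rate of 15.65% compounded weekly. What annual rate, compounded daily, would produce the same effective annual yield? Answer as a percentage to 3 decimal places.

EAR = (1 + 0.1565/52)^52 − 1 = 0.169136.
Solve (1 + r/365)^365 = 1.169136: r/365 = 1.169136^(1/365) − 1 = 0.000428, so r = 0.156298 = 15.630%.

15.630%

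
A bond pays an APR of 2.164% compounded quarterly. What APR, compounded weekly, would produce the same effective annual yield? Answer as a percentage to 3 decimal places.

EAR = (1 + 0.02164/4)^4 − 1 = 0.021816.
Solve (1 + r/52)^52 = 1.021816: r/52 = 1.021816^(1/52) − 1 = 0.000415, so r = 0.021586 = 2.159%.

2.159%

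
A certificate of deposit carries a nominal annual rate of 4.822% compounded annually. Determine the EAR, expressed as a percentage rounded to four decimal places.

4.8220%

Annual compounding means the effective rate equals the nominal rate: 4.8220%.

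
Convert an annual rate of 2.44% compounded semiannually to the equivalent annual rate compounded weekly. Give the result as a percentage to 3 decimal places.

2.426%

EAR = (1 + 0.0244/2)^2 − 1 = 0.024549.
Solve (1 + r/52)^52 = 1.024549: r/52 = 1.024549^(1/52) − 1 = 0.000467, so r = 0.024258 = 2.426%.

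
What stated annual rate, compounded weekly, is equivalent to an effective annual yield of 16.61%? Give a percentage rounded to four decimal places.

(1 + r/52)^52 − 1 = 0.1661, so 1 + r/52 = 1.1661^(1/52).
r/52 = 0.002959, so r = 0.153892 = 15.3892%.

15.3892%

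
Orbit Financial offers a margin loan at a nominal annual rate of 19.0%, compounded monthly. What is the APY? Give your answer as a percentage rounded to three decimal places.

20.745%

EAR = (1 + 0.190/12)^12 − 1.
= (1 + 0.015833)^12 − 1 = 1.207451 − 1 = 20.745%.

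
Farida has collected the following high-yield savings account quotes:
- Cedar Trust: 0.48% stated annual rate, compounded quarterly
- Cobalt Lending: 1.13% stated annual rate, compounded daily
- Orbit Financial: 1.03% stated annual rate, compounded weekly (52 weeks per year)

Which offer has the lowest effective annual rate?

Cedar Trust

Cedar Trust: (1 + 0.0048/4)^4 − 1 = 0.481%
Cobalt Lending: (1 + 0.0113/365)^365 − 1 = 1.136%
Orbit Financial: (1 + 0.0103/52)^52 − 1 = 1.035%
The lowest effective annual rate is Cedar Trust at 0.481%.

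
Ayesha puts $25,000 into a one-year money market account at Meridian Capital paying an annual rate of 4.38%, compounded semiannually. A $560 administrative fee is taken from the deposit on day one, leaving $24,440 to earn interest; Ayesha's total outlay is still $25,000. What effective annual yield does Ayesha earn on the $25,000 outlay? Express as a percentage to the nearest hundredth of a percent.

Value after one year: 24,440 × (1 + 0.0438/2)^2 = 24,440 × 1.044280 = $25,522.19.
Effective yield on the $25,000 outlay: 25,522.19 / 25,000 − 1 = 0.020888 = 2.09%.

2.09%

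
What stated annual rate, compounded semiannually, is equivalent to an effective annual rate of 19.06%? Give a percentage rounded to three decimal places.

18.229%

(1 + r/2)^2 − 1 = 0.1906, so 1 + r/2 = 1.1906^(1/2).
r/2 = 0.091146, so r = 0.182292 = 18.229%.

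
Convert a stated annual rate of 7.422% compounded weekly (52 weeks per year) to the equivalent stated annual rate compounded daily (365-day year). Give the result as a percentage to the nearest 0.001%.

7.417%

EAR = (1 + 0.07422/52)^52 − 1 = 0.076987.
Solve (1 + r/365)^365 = 1.076987: r/365 = 1.076987^(1/365) − 1 = 0.000203, so r = 0.074175 = 7.417%.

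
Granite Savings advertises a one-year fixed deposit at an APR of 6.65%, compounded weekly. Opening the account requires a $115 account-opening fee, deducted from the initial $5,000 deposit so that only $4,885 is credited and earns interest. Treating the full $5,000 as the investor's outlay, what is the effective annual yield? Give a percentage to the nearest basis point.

Value after one year: 4,885 × (1 + 0.0665/52)^52 = 4,885 × 1.068716 = $5,220.68.
Effective yield on the $5,000 outlay: 5,220.68 / 5,000 − 1 = 0.044135 = 4.41%.

4.41%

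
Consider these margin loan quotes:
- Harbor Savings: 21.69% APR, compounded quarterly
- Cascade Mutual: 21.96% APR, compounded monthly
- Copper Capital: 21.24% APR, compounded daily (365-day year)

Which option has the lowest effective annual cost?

Harbor Savings: (1 + 0.2169/4)^4 − 1 = 23.519%
Cascade Mutual: (1 + 0.2196/12)^12 − 1 = 24.311%
Copper Capital: (1 + 0.2124/365)^365 − 1 = 23.657%
The lowest effective annual rate is Harbor Savings at 23.519%.

Harbor Savings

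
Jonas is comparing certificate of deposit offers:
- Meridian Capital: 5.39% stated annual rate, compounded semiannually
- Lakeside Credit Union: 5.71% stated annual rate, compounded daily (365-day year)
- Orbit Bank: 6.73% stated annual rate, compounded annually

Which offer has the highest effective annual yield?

Meridian Capital: (1 + 0.0539/2)^2 − 1 = 5.463%
Lakeside Credit Union: (1 + 0.0571/365)^365 − 1 = 5.876%
Orbit Bank: compounded annually, EAR = 6.730%
The highest effective annual rate is Orbit Bank at 6.730%.

Orbit Bank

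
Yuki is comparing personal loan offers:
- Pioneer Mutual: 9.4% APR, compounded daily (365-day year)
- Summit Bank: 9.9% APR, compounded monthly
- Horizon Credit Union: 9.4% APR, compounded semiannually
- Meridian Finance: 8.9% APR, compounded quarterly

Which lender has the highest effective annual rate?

Summit Bank

Pioneer Mutual: (1 + 0.094/365)^365 − 1 = 9.855%
Summit Bank: (1 + 0.099/12)^12 − 1 = 10.362%
Horizon Credit Union: (1 + 0.094/2)^2 − 1 = 9.621%
Meridian Finance: (1 + 0.089/4)^4 − 1 = 9.201%
The highest effective annual rate is Summit Bank at 10.362%.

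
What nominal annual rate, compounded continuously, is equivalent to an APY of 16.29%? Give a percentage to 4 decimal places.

15.0917%

Continuous: nominal r satisfies e^r − 1 = 0.1629.
r = ln(1 + 0.1629) = ln(1.1629) = 0.150917 = 15.0917%.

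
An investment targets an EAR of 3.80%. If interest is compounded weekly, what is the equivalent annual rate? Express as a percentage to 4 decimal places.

3.7309%

(1 + r/52)^52 − 1 = 0.0380, so 1 + r/52 = 1.0380^(1/52).
r/52 = 0.000717, so r = 0.037309 = 3.7309%.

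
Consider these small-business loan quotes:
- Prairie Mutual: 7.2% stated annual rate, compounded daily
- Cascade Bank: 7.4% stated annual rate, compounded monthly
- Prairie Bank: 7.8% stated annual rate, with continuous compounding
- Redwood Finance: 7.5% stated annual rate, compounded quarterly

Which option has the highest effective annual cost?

Prairie Bank

Prairie Mutual: (1 + 0.072/365)^365 − 1 = 7.465%
Cascade Bank: (1 + 0.074/12)^12 − 1 = 7.656%
Prairie Bank: e^0.078 − 1 = 8.112%
Redwood Finance: (1 + 0.075/4)^4 − 1 = 7.714%
The highest effective annual rate is Prairie Bank at 8.112%.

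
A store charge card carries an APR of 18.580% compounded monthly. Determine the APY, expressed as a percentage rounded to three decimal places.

20.247%

EAR = (1 + 0.18580/12)^12 − 1.
= 1.202468 − 1 = 20.247%.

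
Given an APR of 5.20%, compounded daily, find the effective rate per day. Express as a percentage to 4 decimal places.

With a nominal annual rate compounded daily, the periodic rate is the nominal rate divided by 365.
i = 0.0520 / 365 = 0.0001425 = 0.0142%.

0.0142%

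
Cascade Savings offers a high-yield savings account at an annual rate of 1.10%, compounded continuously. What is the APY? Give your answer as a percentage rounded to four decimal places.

With continuous compounding, EAR = e^0.0110 − 1.
e^0.0110 = 1.011061, so EAR = 0.011061 = 1.1061%.

1.1061%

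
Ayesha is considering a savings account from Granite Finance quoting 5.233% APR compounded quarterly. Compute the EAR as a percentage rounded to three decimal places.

5.337%

EAR = (1 + 0.05233/4)^4 − 1.
= (1 + 0.013082)^4 − 1 = 1.053366 − 1 = 5.337%.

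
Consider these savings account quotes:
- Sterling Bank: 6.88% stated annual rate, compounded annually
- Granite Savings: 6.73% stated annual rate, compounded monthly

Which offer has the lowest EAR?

Sterling Bank: compounded annually, EAR = 6.880%
Granite Savings: (1 + 0.0673/12)^12 − 1 = 6.942%
The lowest effective annual rate is Sterling Bank at 6.880%.

Sterling Bank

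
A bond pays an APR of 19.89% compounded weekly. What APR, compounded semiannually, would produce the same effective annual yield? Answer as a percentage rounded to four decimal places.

20.8707%

EAR = (1 + 0.1989/52)^52 − 1 = 0.219597.
Solve (1 + r/2)^2 = 1.219597: r/2 = 1.219597^(1/2) − 1 = 0.104354, so r = 0.208707 = 20.8707%.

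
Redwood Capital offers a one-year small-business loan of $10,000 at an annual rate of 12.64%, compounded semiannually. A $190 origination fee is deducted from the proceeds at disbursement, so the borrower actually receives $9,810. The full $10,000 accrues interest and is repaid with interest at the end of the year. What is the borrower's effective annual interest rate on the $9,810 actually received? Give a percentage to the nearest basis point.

15.23%

Amount owed after one year: 10,000 × (1 + 0.1264/2)^2 = 10,000 × 1.130394 = $11,303.94.
Effective rate on net proceeds: 11,303.94 / 9,810 − 1 = 0.152288 = 15.23%.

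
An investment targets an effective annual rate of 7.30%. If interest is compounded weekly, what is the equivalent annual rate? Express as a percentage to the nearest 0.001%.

7.051%

(1 + r/52)^52 − 1 = 0.0730, so 1 + r/52 = 1.0730^(1/52).
r/52 = 0.001356, so r = 0.070506 = 7.051%.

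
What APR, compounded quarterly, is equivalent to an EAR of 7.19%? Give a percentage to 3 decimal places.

7.004%

(1 + r/4)^4 − 1 = 0.0719, so 1 + r/4 = 1.0719^(1/4).
r/4 = 0.017510, so r = 0.070039 = 7.004%.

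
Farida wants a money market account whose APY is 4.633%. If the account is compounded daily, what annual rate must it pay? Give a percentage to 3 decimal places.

(1 + r/365)^365 − 1 = 0.04633, so 1 + r/365 = 1.04633^(1/365).
r/365 = 0.000124, so r = 0.045292 = 4.529%.

4.529%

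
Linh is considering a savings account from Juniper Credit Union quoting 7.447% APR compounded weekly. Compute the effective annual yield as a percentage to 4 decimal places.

7.7256%

EAR = (1 + 0.07447/52)^52 − 1.
= (1 + 0.001432)^52 − 1 = 1.077256 − 1 = 7.7256%.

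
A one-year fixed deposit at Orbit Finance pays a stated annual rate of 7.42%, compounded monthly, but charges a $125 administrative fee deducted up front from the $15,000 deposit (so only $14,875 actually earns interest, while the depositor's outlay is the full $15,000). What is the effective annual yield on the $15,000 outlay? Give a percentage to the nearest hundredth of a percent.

6.78%

Value after one year: 14,875 × (1 + 0.0742/12)^12 = 14,875 × 1.076776 = $16,017.05.
Effective yield on the $15,000 outlay: 16,017.05 / 15,000 − 1 = 0.067803 = 6.78%.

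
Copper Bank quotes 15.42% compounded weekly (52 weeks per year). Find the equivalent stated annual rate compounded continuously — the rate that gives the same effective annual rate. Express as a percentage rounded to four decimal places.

15.3972%

EAR = (1 + 0.1542/52)^52 − 1 = 0.166458.
Equivalent continuous rate: r = ln(1 + 0.166458) = 0.153972 = 15.3972%.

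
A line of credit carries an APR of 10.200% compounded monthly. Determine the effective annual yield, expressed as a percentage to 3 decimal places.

EAR = (1 + 0.10200/12)^12 − 1.
= 1.106906 − 1 = 10.691%.

10.691%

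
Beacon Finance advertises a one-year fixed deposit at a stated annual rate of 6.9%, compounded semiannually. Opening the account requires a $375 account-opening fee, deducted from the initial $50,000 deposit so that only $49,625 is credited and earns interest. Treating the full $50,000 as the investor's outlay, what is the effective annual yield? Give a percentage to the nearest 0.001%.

Value after one year: 49,625 × (1 + 0.069/2)^2 = 49,625 × 1.070190 = $53,108.19.
Effective yield on the $50,000 outlay: 53,108.19 / 50,000 − 1 = 0.062164 = 6.216%.

6.216%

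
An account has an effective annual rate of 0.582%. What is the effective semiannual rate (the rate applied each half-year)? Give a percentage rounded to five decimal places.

The per-half-year rate i satisfies (1 + i)^2 = 1 + 0.00582.
i = 1.00582^(1/2) − 1 = 0.0029058 = 0.29058%.

0.29058%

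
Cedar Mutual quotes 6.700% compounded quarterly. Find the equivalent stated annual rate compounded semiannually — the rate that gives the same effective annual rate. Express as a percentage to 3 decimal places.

EAR = (1 + 0.06700/4)^4 − 1 = 0.068702.
Solve (1 + r/2)^2 = 1.068702: r/2 = 1.068702^(1/2) − 1 = 0.033781, so r = 0.067561 = 6.756%.

6.756%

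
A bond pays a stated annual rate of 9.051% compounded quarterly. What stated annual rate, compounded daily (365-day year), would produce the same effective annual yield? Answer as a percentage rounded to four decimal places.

EAR = (1 + 0.09051/4)^4 − 1 = 0.093629.
Solve (1 + r/365)^365 = 1.093629: r/365 = 1.093629^(1/365) − 1 = 0.000245, so r = 0.089512 = 8.9512%.

8.9512%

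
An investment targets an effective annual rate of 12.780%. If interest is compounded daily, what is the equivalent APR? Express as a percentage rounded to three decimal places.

12.029%

(1 + r/365)^365 − 1 = 0.12780, so 1 + r/365 = 1.12780^(1/365).
r/365 = 0.000330, so r = 0.120289 = 12.029%.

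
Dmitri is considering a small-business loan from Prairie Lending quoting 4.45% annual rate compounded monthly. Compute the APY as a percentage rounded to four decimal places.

EAR = (1 + 0.0445/12)^12 − 1.
= (1 + 0.003708)^12 − 1 = 1.045419 − 1 = 4.5419%.

4.5419%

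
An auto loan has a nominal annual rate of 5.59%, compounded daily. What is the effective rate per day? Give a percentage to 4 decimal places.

With a nominal annual rate compounded daily, the periodic rate is the nominal rate divided by 365.
i = 0.0559 / 365 = 0.0001532 = 0.0153%.

0.0153%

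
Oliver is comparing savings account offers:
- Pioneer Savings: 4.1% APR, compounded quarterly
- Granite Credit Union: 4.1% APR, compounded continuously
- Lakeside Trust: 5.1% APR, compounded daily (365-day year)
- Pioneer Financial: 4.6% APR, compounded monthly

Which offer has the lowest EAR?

Pioneer Savings

Pioneer Savings: (1 + 0.041/4)^4 − 1 = 4.163%
Granite Credit Union: e^0.041 − 1 = 4.185%
Lakeside Trust: (1 + 0.051/365)^365 − 1 = 5.232%
Pioneer Financial: (1 + 0.046/12)^12 − 1 = 4.698%
The lowest effective annual rate is Pioneer Savings at 4.163%.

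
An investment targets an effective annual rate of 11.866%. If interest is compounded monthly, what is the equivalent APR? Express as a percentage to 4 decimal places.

(1 + r/12)^12 − 1 = 0.11866, so 1 + r/12 = 1.11866^(1/12).
r/12 = 0.009388, so r = 0.112657 = 11.2657%.

11.2657%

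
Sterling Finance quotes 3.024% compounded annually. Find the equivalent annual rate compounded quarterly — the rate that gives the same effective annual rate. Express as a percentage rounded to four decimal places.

2.9903%

Compounded annually, EAR = nominal = 0.030240.
Solve (1 + r/4)^4 = 1.030240: r/4 = 1.030240^(1/4) − 1 = 0.007476, so r = 0.029903 = 2.9903%.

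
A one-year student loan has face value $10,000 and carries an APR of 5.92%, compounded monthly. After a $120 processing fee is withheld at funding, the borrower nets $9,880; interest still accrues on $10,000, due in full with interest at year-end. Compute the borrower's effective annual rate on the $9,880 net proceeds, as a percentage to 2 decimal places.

7.37%

Amount owed after one year: 10,000 × (1 + 0.0592/12)^12 = 10,000 × 1.060833 = $10,608.33.
Effective rate on net proceeds: 10,608.33 / 9,880 − 1 = 0.073718 = 7.37%.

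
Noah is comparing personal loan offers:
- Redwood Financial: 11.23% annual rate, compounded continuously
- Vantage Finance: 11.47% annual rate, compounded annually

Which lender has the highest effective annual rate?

Redwood Financial: e^0.1123 − 1 = 11.885%
Vantage Finance: compounded annually, EAR = 11.470%
The highest effective annual rate is Redwood Financial at 11.885%.

Redwood Financial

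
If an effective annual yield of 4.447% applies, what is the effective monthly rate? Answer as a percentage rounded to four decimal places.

0.3632%

The per-month rate i satisfies (1 + i)^12 = 1 + 0.04447.
i = 1.04447^(1/12) − 1 = 0.0036324 = 0.3632%.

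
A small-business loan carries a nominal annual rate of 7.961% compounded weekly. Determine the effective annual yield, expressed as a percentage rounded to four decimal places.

EAR = (1 + 0.07961/52)^52 − 1.
= 1.082799 − 1 = 8.2799%.

8.2799%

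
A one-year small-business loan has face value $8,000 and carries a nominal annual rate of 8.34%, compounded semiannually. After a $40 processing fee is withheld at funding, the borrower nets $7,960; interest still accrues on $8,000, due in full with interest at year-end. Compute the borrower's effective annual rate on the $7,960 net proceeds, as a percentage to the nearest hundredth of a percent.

Amount owed after one year: 8,000 × (1 + 0.0834/2)^2 = 8,000 × 1.085139 = $8,681.11.
Effective rate on net proceeds: 8,681.11 / 7,960 − 1 = 0.090592 = 9.06%.

9.06%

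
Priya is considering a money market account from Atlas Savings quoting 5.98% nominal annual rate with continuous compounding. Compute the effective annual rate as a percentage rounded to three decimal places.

With continuous compounding, EAR = e^0.0598 − 1.
e^0.0598 = 1.061624, so EAR = 0.061624 = 6.162%.

6.162%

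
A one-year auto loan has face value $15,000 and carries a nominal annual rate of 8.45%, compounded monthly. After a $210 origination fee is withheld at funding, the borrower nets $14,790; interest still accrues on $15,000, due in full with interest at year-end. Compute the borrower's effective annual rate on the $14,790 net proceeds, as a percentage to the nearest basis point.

10.33%

Amount owed after one year: 15,000 × (1 + 0.0845/12)^12 = 15,000 × 1.087851 = $16,317.76.
Effective rate on net proceeds: 16,317.76 / 14,790 − 1 = 0.103297 = 10.33%.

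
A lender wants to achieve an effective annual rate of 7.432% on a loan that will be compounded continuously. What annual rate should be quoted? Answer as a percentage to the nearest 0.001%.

Continuous: nominal r satisfies e^r − 1 = 0.07432.
r = ln(1 + 0.07432) = ln(1.07432) = 0.071688 = 7.169%.

7.169%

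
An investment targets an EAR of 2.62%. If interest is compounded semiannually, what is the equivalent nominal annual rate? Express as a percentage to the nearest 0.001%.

(1 + r/2)^2 − 1 = 0.0262, so 1 + r/2 = 1.0262^(1/2).
r/2 = 0.013015, so r = 0.026031 = 2.603%.

2.603%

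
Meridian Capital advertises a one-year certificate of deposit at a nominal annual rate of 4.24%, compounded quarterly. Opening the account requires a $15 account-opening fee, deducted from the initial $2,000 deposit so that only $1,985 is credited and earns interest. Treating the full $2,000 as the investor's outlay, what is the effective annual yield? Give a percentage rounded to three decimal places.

Value after one year: 1,985 × (1 + 0.0424/4)^4 = 1,985 × 1.043079 = $2,070.51.
Effective yield on the $2,000 outlay: 2,070.51 / 2,000 − 1 = 0.035256 = 3.526%.

3.526%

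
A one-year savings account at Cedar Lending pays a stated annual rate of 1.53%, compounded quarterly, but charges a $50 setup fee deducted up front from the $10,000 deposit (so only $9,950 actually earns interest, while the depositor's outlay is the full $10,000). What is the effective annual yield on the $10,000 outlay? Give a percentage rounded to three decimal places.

1.031%

Value after one year: 9,950 × (1 + 0.0153/4)^4 = 9,950 × 1.015388 = $10,103.11.
Effective yield on the $10,000 outlay: 10,103.11 / 10,000 − 1 = 0.010311 = 1.031%.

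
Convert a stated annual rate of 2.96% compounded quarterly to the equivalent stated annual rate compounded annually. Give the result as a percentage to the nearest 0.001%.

2.993%

EAR = (1 + 0.0296/4)^4 − 1 = 0.029930.
Compounded annually, the equivalent nominal rate is the EAR itself: 2.993%.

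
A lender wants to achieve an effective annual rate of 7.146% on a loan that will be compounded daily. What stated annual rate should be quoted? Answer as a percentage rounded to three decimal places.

6.903%

(1 + r/365)^365 − 1 = 0.07146, so 1 + r/365 = 1.07146^(1/365).
r/365 = 0.000189, so r = 0.069029 = 6.903%.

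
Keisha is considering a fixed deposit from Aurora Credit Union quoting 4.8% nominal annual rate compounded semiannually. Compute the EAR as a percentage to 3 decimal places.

EAR = (1 + 0.048/2)^2 − 1.
= 1.048576 − 1 = 4.858%.

4.858%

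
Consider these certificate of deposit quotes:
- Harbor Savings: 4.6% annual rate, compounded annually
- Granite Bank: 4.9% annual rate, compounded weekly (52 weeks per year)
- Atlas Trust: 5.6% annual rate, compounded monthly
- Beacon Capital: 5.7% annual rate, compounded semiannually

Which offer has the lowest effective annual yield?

Harbor Savings: compounded annually, EAR = 4.600%
Granite Bank: (1 + 0.049/52)^52 − 1 = 5.020%
Atlas Trust: (1 + 0.056/12)^12 − 1 = 5.746%
Beacon Capital: (1 + 0.057/2)^2 − 1 = 5.781%
The lowest effective annual rate is Harbor Savings at 4.600%.

Harbor Savings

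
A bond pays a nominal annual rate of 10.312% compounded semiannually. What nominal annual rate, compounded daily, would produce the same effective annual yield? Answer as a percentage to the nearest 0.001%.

EAR = (1 + 0.10312/2)^2 − 1 = 0.105778.
Solve (1 + r/365)^365 = 1.105778: r/365 = 1.105778^(1/365) − 1 = 0.000276, so r = 0.100563 = 10.056%.

10.056%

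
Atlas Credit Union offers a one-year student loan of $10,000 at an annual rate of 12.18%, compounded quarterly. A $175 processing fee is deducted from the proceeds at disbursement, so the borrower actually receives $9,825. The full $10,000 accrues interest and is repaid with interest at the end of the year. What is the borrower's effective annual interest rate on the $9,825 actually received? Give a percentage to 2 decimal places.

Amount owed after one year: 10,000 × (1 + 0.1218/4)^4 = 10,000 × 1.127477 = $11,274.77.
Effective rate on net proceeds: 11,274.77 / 9,825 − 1 = 0.147559 = 14.76%.

14.76%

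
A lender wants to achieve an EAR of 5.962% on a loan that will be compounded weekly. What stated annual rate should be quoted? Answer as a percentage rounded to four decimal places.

(1 + r/52)^52 − 1 = 0.05962, so 1 + r/52 = 1.05962^(1/52).
r/52 = 0.001114, so r = 0.057943 = 5.7943%.

5.7943%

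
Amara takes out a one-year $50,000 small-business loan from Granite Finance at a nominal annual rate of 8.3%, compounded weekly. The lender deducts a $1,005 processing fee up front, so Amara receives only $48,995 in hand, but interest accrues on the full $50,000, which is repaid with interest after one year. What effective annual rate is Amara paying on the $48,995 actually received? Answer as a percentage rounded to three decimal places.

Amount owed after one year: 50,000 × (1 + 0.083/52)^52 = 50,000 × 1.086470 = $54,323.50.
Effective rate on net proceeds: 54,323.50 / 48,995 − 1 = 0.108756 = 10.876%.

10.876%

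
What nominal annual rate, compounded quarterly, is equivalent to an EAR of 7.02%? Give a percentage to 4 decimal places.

6.8424%

(1 + r/4)^4 − 1 = 0.0702, so 1 + r/4 = 1.0702^(1/4).
r/4 = 0.017106, so r = 0.068424 = 6.8424%.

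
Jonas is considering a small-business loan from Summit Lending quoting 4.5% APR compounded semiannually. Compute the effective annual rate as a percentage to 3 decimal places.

4.551%

EAR = (1 + 0.045/2)^2 − 1.
= 1.045506 − 1 = 4.551%.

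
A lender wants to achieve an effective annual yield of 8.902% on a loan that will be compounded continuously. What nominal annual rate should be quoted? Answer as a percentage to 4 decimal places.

Continuous: nominal r satisfies e^r − 1 = 0.08902.
r = ln(1 + 0.08902) = ln(1.08902) = 0.085278 = 8.5278%.

8.5278%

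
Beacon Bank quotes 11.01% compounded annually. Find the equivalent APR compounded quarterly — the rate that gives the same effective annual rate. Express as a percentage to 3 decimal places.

10.583%

Compounded annually, EAR = nominal = 0.110100.
Solve (1 + r/4)^4 = 1.110100: r/4 = 1.110100^(1/4) − 1 = 0.026456, so r = 0.105826 = 10.583%.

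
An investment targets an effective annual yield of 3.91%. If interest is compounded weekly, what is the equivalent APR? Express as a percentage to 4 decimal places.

(1 + r/52)^52 − 1 = 0.0391, so 1 + r/52 = 1.0391^(1/52).
r/52 = 0.000738, so r = 0.038369 = 3.8369%.

3.8369%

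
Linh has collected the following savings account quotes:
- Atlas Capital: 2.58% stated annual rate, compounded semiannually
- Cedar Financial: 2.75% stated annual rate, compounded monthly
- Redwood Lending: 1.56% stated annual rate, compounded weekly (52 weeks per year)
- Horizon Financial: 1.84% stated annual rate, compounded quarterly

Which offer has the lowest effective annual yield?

Atlas Capital: (1 + 0.0258/2)^2 − 1 = 2.597%
Cedar Financial: (1 + 0.0275/12)^12 − 1 = 2.785%
Redwood Lending: (1 + 0.0156/52)^52 − 1 = 1.572%
Horizon Financial: (1 + 0.0184/4)^4 − 1 = 1.853%
The lowest effective annual rate is Redwood Lending at 1.572%.

Redwood Lending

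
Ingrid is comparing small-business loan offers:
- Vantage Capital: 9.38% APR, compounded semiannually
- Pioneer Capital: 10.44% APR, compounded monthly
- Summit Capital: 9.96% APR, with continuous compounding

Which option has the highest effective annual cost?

Vantage Capital: (1 + 0.0938/2)^2 − 1 = 9.600%
Pioneer Capital: (1 + 0.1044/12)^12 − 1 = 10.954%
Summit Capital: e^0.0996 − 1 = 10.473%
The highest effective annual rate is Pioneer Capital at 10.954%.

Pioneer Capital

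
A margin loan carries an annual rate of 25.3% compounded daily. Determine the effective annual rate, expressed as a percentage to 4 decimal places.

EAR = (1 + 0.253/365)^365 − 1.
= 1.287770 − 1 = 28.7770%.

28.7770%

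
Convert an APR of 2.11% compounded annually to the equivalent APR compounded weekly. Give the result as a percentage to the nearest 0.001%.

Compounded annually, EAR = nominal = 0.021100.
Solve (1 + r/52)^52 = 1.021100: r/52 = 1.021100^(1/52) − 1 = 0.000402, so r = 0.020885 = 2.088%.

2.088%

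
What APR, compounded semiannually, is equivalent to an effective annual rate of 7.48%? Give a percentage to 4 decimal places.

(1 + r/2)^2 − 1 = 0.0748, so 1 + r/2 = 1.0748^(1/2).
r/2 = 0.036726, so r = 0.073451 = 7.3451%.

7.3451%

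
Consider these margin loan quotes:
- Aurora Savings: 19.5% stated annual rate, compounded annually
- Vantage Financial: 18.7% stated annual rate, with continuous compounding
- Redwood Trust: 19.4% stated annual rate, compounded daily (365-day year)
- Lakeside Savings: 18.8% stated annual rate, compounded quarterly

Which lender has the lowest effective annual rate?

Aurora Savings

Aurora Savings: compounded annually, EAR = 19.500%
Vantage Financial: e^0.187 − 1 = 20.563%
Redwood Trust: (1 + 0.194/365)^365 − 1 = 21.403%
Lakeside Savings: (1 + 0.188/4)^4 − 1 = 20.167%
The lowest effective annual rate is Aurora Savings at 19.500%.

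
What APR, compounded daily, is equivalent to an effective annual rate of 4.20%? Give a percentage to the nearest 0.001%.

(1 + r/365)^365 − 1 = 0.0420, so 1 + r/365 = 1.0420^(1/365).
r/365 = 0.000113, so r = 0.041144 = 4.114%.

4.114%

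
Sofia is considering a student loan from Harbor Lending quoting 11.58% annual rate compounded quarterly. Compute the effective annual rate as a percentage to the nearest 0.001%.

EAR = (1 + 0.1158/4)^4 − 1.
= (1 + 0.028950)^4 − 1 = 1.120926 − 1 = 12.093%.

12.093%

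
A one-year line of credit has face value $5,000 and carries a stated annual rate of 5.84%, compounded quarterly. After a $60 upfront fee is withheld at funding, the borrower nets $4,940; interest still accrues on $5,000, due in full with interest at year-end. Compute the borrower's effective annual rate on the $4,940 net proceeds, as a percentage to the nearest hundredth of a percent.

7.26%

Amount owed after one year: 5,000 × (1 + 0.0584/4)^4 = 5,000 × 1.059691 = $5,298.46.
Effective rate on net proceeds: 5,298.46 / 4,940 − 1 = 0.072562 = 7.26%.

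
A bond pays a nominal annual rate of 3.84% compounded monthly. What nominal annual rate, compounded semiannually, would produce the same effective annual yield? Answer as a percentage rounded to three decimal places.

EAR = (1 + 0.0384/12)^12 − 1 = 0.039083.
Solve (1 + r/2)^2 = 1.039083: r/2 = 1.039083^(1/2) − 1 = 0.019354, so r = 0.038709 = 3.871%.

3.871%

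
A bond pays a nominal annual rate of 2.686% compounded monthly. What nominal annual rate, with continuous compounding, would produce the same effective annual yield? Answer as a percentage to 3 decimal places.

2.683%

EAR = (1 + 0.02686/12)^12 − 1 = 0.027193.
Equivalent continuous rate: r = ln(1 + 0.027193) = 0.026830 = 2.683%.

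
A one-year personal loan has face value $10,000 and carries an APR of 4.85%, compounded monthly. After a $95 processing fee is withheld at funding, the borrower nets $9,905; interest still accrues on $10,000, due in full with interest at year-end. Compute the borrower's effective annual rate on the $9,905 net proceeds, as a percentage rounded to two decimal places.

5.97%

Amount owed after one year: 10,000 × (1 + 0.0485/12)^12 = 10,000 × 1.049593 = $10,495.93.
Effective rate on net proceeds: 10,495.93 / 9,905 − 1 = 0.059660 = 5.97%.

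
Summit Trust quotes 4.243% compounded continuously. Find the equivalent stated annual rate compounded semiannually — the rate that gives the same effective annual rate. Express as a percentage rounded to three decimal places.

EAR under continuous compounding: e^0.04243 − 1 = 0.043343.
Solve (1 + r/2)^2 = 1.043343: r/2 = 1.043343^(1/2) − 1 = 0.021442, so r = 0.042883 = 4.288%.

4.288%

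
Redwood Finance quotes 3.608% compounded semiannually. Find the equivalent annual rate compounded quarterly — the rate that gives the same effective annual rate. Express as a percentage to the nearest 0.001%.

EAR = (1 + 0.03608/2)^2 − 1 = 0.036405.
Solve (1 + r/4)^4 = 1.036405: r/4 = 1.036405^(1/4) − 1 = 0.008980, so r = 0.035919 = 3.592%.

3.592%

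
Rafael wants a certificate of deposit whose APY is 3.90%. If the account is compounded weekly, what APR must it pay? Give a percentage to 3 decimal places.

3.827%

(1 + r/52)^52 − 1 = 0.0390, so 1 + r/52 = 1.0390^(1/52).
r/52 = 0.000736, so r = 0.038273 = 3.827%.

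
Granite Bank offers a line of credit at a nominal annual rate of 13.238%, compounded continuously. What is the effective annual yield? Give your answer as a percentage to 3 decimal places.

With continuous compounding, EAR = e^0.13238 − 1.
e^0.13238 = 1.141542, so EAR = 0.141542 = 14.154%.

14.154%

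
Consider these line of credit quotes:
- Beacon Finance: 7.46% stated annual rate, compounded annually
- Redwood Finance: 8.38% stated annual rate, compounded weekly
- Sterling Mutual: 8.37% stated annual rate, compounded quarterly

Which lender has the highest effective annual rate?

Beacon Finance: compounded annually, EAR = 7.460%
Redwood Finance: (1 + 0.0838/52)^52 − 1 = 8.734%
Sterling Mutual: (1 + 0.0837/4)^4 − 1 = 8.636%
The highest effective annual rate is Redwood Finance at 8.734%.

Redwood Finance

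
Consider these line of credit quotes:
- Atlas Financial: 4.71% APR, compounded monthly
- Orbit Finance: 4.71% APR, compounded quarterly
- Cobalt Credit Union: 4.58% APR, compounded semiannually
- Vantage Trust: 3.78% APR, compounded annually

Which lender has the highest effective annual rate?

Atlas Financial: (1 + 0.0471/12)^12 − 1 = 4.813%
Orbit Finance: (1 + 0.0471/4)^4 − 1 = 4.794%
Cobalt Credit Union: (1 + 0.0458/2)^2 − 1 = 4.632%
Vantage Trust: compounded annually, EAR = 3.780%
The highest effective annual rate is Atlas Financial at 4.813%.

Atlas Financial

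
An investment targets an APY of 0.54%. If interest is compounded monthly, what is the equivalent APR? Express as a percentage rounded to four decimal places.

0.5387%

(1 + r/12)^12 − 1 = 0.0054, so 1 + r/12 = 1.0054^(1/12).
r/12 = 0.000449, so r = 0.005387 = 0.5387%.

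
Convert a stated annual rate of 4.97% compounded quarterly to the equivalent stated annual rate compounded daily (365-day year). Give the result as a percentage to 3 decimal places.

EAR = (1 + 0.0497/4)^4 − 1 = 0.050634.
Solve (1 + r/365)^365 = 1.050634: r/365 = 1.050634^(1/365) − 1 = 0.000135, so r = 0.049397 = 4.940%.

4.940%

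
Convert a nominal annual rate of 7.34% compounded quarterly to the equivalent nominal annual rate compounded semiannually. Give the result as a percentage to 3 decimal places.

EAR = (1 + 0.0734/4)^4 − 1 = 0.075445.
Solve (1 + r/2)^2 = 1.075445: r/2 = 1.075445^(1/2) − 1 = 0.037037, so r = 0.074073 = 7.407%.

7.407%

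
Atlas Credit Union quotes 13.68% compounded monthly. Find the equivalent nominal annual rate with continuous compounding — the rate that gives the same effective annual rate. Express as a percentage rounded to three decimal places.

EAR = (1 + 0.1368/12)^12 − 1 = 0.145712.
Equivalent continuous rate: r = ln(1 + 0.145712) = 0.136026 = 13.603%.

13.603%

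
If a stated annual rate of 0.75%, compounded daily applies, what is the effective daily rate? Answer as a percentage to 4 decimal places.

0.0021%

With a nominal annual rate compounded daily, the periodic rate is the nominal rate divided by 365.
i = 0.0075 / 365 = 0.0000205 = 0.0021%.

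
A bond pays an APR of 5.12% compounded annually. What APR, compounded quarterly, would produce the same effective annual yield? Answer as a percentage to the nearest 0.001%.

5.025%

Compounded annually, EAR = nominal = 0.051200.
Solve (1 + r/4)^4 = 1.051200: r/4 = 1.051200^(1/4) − 1 = 0.012561, so r = 0.050245 = 5.025%.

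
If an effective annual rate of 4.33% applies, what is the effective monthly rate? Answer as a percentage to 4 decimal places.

0.3539%

The per-month rate i satisfies (1 + i)^12 = 1 + 0.0433.
i = 1.0433^(1/12) − 1 = 0.0035386 = 0.3539%.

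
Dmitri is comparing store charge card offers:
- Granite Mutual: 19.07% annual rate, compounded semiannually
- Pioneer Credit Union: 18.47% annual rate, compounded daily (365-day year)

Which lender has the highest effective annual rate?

Pioneer Credit Union

Granite Mutual: (1 + 0.1907/2)^2 − 1 = 19.979%
Pioneer Credit Union: (1 + 0.1847/365)^365 − 1 = 20.280%
The highest effective annual rate is Pioneer Credit Union at 20.280%.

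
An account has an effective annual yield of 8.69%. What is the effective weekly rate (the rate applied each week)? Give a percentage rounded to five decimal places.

The per-week rate i satisfies (1 + i)^52 = 1 + 0.0869.
i = 1.0869^(1/52) − 1 = 0.0016038 = 0.16038%.

0.16038%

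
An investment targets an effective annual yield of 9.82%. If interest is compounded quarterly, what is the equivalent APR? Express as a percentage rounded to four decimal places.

9.4778%

(1 + r/4)^4 − 1 = 0.0982, so 1 + r/4 = 1.0982^(1/4).
r/4 = 0.023694, so r = 0.094778 = 9.4778%.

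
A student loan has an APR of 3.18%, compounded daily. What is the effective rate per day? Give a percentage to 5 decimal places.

With a nominal annual rate compounded daily, the periodic rate is the nominal rate divided by 365.
i = 0.0318 / 365 = 0.0000871 = 0.00871%.

0.00871%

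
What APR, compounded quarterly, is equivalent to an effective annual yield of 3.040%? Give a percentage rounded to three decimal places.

(1 + r/4)^4 − 1 = 0.03040, so 1 + r/4 = 1.03040^(1/4).
r/4 = 0.007515, so r = 0.030059 = 3.006%.

3.006%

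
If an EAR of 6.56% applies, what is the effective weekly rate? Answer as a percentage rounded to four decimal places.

0.1223%

The per-week rate i satisfies (1 + i)^52 = 1 + 0.0656.
i = 1.0656^(1/52) − 1 = 0.0012226 = 0.1223%.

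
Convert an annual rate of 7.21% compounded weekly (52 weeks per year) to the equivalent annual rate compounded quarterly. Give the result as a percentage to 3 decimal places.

EAR = (1 + 0.0721/52)^52 − 1 = 0.074709.
Solve (1 + r/4)^4 = 1.074709: r/4 = 1.074709^(1/4) − 1 = 0.018176, so r = 0.072703 = 7.270%.

7.270%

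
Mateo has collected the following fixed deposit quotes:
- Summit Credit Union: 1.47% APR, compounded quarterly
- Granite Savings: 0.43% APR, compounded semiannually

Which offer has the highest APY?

Summit Credit Union

Summit Credit Union: (1 + 0.0147/4)^4 − 1 = 1.478%
Granite Savings: (1 + 0.0043/2)^2 − 1 = 0.430%
The highest effective annual rate is Summit Credit Union at 1.478%.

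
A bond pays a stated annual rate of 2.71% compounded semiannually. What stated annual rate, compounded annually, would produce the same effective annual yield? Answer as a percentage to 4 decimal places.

EAR = (1 + 0.0271/2)^2 − 1 = 0.027284.
Compounded annually, the equivalent nominal rate is the EAR itself: 2.7284%.

2.7284%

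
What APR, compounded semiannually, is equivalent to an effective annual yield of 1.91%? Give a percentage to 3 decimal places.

(1 + r/2)^2 − 1 = 0.0191, so 1 + r/2 = 1.0191^(1/2).
r/2 = 0.009505, so r = 0.019010 = 1.901%.

1.901%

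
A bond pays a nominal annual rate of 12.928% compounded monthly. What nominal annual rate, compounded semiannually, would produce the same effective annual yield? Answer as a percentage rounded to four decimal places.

EAR = (1 + 0.12928/12)^12 − 1 = 0.137222.
Solve (1 + r/2)^2 = 1.137222: r/2 = 1.137222^(1/2) − 1 = 0.066406, so r = 0.132812 = 13.2812%.

13.2812%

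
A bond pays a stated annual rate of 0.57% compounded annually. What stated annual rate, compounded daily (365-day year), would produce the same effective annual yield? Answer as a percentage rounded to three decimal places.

0.568%

Compounded annually, EAR = nominal = 0.005700.
Solve (1 + r/365)^365 = 1.005700: r/365 = 1.005700^(1/365) − 1 = 0.000016, so r = 0.005684 = 0.568%.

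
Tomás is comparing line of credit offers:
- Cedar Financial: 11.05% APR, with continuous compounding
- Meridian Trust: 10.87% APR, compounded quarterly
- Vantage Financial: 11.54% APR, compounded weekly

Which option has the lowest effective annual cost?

Meridian Trust

Cedar Financial: e^0.1105 − 1 = 11.684%
Meridian Trust: (1 + 0.1087/4)^4 − 1 = 11.321%
Vantage Financial: (1 + 0.1154/52)^52 − 1 = 12.218%
The lowest effective annual rate is Meridian Trust at 11.321%.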